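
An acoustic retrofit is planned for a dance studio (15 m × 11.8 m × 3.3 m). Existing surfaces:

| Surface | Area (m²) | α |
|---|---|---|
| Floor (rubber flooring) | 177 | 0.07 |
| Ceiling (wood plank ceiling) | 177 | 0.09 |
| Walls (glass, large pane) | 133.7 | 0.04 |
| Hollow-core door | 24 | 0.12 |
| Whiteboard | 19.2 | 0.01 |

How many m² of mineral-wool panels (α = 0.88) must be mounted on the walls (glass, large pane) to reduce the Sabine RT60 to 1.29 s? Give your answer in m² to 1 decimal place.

43.0

A₁ = Σ Sᵢαᵢ = 177*0.07 + 177*0.09 + 133.7*0.04 + 24*0.12 + 19.2*0.01 = 36.740 sabins.
Required A₂ = 0.161·584.1/1.29 = 72.899 sabins.
Absorption to add: 72.899 − 36.740 = 36.159 sabins.
Net gain per m²: Δα = 0.88 − 0.04 = 0.84.
Panel area = 36.159 / 0.84 = 43.0 m².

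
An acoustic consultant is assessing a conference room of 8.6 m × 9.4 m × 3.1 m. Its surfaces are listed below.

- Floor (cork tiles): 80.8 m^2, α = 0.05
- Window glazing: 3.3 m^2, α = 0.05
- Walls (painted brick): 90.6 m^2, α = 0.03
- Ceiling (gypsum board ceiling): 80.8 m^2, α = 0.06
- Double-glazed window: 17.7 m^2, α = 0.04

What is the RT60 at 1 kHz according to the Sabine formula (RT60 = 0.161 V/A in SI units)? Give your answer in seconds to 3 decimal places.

A = Σ Sᵢαᵢ = 80.8*0.05 + 3.3*0.05 + 90.6*0.03 + 80.8*0.06 + 17.7*0.04 = 12.479 sabins.
Volume V = 8.6 × 9.4 × 3.1 = 250.604 m³.
T = 0.161 V/A = 0.161·250.604/12.479 = 3.233 s.

3.233 seconds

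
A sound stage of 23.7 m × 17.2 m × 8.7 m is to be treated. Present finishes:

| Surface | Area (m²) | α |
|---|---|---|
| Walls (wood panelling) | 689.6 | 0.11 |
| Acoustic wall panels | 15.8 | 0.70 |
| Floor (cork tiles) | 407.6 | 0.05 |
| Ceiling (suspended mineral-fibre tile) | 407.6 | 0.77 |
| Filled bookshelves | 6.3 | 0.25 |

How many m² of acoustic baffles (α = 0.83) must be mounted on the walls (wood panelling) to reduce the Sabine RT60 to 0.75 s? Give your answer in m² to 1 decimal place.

470.3

Equivalent absorption area: A₁ = 689.6·0.11 + 15.8·0.70 + 407.6·0.05 + 407.6·0.77 + 6.3·0.25 = 422.723 m².
V = 3546.468 m³. Target absorption A₂ = 0.161 × 3546.468 / 0.75 = 761.308 sabins.
Absorption to add: 761.308 − 422.723 = 338.585 sabins.
Net gain per m²: Δα = 0.83 − 0.11 = 0.72.
Area = ΔA/Δα = 338.585/0.72 = 470.3 m².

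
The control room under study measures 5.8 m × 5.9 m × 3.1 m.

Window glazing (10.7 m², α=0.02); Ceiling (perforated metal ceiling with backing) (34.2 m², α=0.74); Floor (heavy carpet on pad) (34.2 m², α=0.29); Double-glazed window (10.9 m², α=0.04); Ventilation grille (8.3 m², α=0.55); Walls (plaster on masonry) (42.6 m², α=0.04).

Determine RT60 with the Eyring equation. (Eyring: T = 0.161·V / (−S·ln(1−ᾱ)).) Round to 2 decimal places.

0.34 seconds

Total surface area S = 10.7 + 34.2 + 34.2 + 10.9 + 8.3 + 42.6 = 140.9 m².
Σ(Sᵢαᵢ) = 10.7×0.02 + 34.2×0.74 + 34.2×0.29 + 10.9×0.04 + 8.3×0.55 + 42.6×0.04 = 42.145.
ᾱ = 42.145 / 140.9 = 0.2991.
−S·ln(1−ᾱ) = −140.9 × ln(1 − 0.2991) = 50.074.
V = 5.8 × 5.9 × 3.1 = 106.082 m³.
T = 0.161·V/[−S·ln(1−ᾱ)] = 0.161·106.082/50.074 = 0.34 s.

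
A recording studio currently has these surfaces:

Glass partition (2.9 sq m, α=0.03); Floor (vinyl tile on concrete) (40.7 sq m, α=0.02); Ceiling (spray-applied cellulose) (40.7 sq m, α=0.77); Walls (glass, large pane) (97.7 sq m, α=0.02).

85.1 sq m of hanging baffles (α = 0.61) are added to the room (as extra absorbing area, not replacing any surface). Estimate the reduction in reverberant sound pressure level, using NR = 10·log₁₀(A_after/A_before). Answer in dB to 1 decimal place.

A_before = Σ Sᵢαᵢ = 2.9*0.03 + 40.7*0.02 + 40.7*0.77 + 97.7*0.02 = 34.194 sabins.
Added absorption = 85.1 × 0.61 = 51.911 sabins.
A_after = 34.194 + 51.911 = 86.105 sabins.
Reduction = 10 log₁₀(A_after/A_before) = 10 log₁₀(2.5181) = 4.0 dB.

4.0 dB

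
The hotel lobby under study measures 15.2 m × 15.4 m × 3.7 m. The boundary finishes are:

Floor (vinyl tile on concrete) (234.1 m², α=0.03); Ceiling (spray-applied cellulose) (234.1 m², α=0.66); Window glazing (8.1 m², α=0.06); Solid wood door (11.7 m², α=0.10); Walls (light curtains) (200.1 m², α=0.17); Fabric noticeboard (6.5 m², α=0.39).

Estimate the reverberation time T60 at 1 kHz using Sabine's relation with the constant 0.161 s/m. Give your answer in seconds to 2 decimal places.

0.70 seconds

A = Σ Sᵢαᵢ = 234.1·0.03 + 234.1·0.66 + 8.1·0.06 + 11.7·0.10 + 200.1·0.17 + 6.5·0.39 = 199.737 sabins.
Volume V = 15.2 × 15.4 × 3.7 = 866.096 m³.
Sabine: RT60 = 0.161 × 866.096 / 199.737 = 0.70 s.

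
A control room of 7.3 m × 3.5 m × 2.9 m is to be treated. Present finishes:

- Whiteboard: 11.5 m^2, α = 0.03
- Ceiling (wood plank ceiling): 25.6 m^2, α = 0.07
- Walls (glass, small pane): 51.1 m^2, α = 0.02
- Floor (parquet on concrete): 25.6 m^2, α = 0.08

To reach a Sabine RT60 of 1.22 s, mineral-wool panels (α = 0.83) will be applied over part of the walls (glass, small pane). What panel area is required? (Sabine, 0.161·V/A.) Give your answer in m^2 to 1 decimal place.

5.6

A₁ = Σ Sᵢαᵢ = 11.5*0.03 + 25.6*0.07 + 51.1*0.02 + 25.6*0.08 = 5.207 sabins.
Required A₂ = 0.161·74.095/1.22 = 9.778 sabins.
Absorption to add: 9.778 − 5.207 = 4.571 sabins.
Net gain per m^2: Δα = 0.83 − 0.02 = 0.81.
Area = ΔA/Δα = 4.571/0.81 = 5.6 m^2.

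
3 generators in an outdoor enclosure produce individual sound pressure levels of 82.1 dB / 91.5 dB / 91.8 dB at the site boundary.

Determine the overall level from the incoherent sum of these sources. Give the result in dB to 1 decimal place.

Converting to relative power and adding: 10^(82.1/10) + 10^(91.5/10) + 10^(91.8/10) = 3.088e+09.
Back to dB: 10·log₁₀ Σ = 94.9 dB.

94.9 dB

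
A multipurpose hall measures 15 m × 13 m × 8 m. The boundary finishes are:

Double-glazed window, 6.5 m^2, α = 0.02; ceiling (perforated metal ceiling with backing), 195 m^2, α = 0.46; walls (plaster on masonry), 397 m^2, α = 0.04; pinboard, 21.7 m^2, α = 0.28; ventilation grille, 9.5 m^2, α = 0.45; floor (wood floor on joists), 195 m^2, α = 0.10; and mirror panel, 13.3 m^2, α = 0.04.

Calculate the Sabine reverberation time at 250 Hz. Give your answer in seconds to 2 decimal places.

1.85 sec

A = Σ Sᵢαᵢ = 6.5·0.02 + 195·0.46 + 397·0.04 + 21.7·0.28 + 9.5·0.45 + 195·0.10 + 13.3·0.04 = 136.093 sabins.
Volume V = 15 × 13 × 8 = 1560 m³.
T = 0.161 V/A = 0.161·1560/136.093 = 1.85 s.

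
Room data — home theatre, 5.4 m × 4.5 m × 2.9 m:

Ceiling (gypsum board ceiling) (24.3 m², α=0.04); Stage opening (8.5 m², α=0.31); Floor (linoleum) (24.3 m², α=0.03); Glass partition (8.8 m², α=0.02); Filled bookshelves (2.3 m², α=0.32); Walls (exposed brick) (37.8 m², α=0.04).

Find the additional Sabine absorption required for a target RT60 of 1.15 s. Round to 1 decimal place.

3.1 sabins

Total absorption A₁ = 24.3×0.04 + 8.5×0.31 + 24.3×0.03 + 8.8×0.02 + 2.3×0.32 + 37.8×0.04
  = 0.972 + 2.635 + 0.729 + 0.176 + 0.736 + 1.512 = 6.760 m² sabins.
V = 70.47 m³. Required absorption A₂ = 0.161 × 70.47 / 1.15 = 9.866 sabins.
Additional absorption ΔA = 9.866 − 6.760 = 3.1 sabins.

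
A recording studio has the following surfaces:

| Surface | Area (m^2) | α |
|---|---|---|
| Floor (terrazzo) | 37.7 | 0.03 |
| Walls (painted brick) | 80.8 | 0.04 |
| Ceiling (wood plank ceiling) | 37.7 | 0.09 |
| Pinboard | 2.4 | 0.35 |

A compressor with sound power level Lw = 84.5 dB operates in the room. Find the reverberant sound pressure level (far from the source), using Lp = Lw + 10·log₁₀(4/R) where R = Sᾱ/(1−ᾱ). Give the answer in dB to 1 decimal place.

80.9 dB

A = 8.596 sabins; S = 158.6 m^2.
ᾱ = 8.596/158.6 = 0.0542; R = Sᾱ/(1−ᾱ) = 8.596/(1−0.0542) = 9.089 m^2.
Lp = 84.5 + 10·log₁₀(4/9.089) = 84.5 + (-3.56) = 80.9 dB.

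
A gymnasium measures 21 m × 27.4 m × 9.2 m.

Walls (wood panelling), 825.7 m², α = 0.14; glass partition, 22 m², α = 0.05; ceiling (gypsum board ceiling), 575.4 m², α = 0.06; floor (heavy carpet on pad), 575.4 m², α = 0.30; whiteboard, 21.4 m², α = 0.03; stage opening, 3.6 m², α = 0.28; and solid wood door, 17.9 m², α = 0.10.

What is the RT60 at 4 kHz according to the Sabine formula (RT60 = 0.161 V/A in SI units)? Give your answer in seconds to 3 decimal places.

2.604 seconds

Summing Sᵢαᵢ: 115.598 + 1.100 + 34.524 + 172.620 + 0.642 + 1.008 + 1.790 → A = 327.282 sabins.
V = 21·27.4·9.2 = 5293.68 m³.
Sabine: RT60 = 0.161 × 5293.68 / 327.282 = 2.604 s.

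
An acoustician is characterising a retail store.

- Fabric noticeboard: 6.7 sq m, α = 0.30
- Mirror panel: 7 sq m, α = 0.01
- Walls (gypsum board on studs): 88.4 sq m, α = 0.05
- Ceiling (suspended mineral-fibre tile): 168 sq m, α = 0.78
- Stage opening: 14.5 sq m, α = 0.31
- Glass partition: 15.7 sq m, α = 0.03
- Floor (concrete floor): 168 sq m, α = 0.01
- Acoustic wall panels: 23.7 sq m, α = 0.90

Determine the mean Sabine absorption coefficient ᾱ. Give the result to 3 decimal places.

S = Σ Sᵢ = 6.7 + 7 + 88.4 + 168 + 14.5 + 15.7 + 168 + 23.7 = 492.0 sq m.
Weighted sum Σ Sα = 165.516.
ᾱ = A/S = 0.336.

0.336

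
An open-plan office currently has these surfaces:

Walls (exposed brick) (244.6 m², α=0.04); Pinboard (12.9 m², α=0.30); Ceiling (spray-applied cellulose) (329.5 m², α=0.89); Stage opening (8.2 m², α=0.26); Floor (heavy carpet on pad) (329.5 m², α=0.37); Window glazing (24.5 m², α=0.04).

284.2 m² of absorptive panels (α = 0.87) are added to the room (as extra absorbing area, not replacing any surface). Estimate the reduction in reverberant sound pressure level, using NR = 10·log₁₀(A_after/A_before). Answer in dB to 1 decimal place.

Summing Sᵢαᵢ: 9.784 + 3.870 + 293.255 + 2.132 + 121.915 + 0.980 → A_before = 431.936 sabins.
Treatment contributes 284.2·0.87 = 247.254 sabins.
New total A_after = 679.190 sabins.
Reduction = 10 log₁₀(A_after/A_before) = 10 log₁₀(1.5724) = 2.0 dB.

2.0 dB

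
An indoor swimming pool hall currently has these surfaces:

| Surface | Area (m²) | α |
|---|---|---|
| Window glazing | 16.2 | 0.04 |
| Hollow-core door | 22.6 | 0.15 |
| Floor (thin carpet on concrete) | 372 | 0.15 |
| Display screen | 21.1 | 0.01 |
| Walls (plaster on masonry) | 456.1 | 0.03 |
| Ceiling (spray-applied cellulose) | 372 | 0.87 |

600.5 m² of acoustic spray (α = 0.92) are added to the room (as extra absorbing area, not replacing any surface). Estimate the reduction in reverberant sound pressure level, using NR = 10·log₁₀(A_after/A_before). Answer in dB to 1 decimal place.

Summing Sᵢαᵢ: 0.648 + 3.390 + 55.800 + 0.211 + 13.683 + 323.640 → A_before = 397.372 sabins.
Added absorption = 600.5 × 0.92 = 552.460 sabins.
A_after = 397.372 + 552.460 = 949.832 sabins.
Reduction = 10 log₁₀(A_after/A_before) = 10 log₁₀(2.3903) = 3.8 dB.

3.8 dB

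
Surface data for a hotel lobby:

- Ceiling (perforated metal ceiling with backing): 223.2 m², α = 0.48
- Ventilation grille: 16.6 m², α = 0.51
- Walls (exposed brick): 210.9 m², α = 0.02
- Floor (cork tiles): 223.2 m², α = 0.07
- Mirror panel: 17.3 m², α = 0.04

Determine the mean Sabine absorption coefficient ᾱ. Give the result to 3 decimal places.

S = Σ Sᵢ = 223.2 + 16.6 + 210.9 + 223.2 + 17.3 = 691.2 m².
Weighted sum Σ Sα = 136.136.
ᾱ = A/S = 0.197.

0.197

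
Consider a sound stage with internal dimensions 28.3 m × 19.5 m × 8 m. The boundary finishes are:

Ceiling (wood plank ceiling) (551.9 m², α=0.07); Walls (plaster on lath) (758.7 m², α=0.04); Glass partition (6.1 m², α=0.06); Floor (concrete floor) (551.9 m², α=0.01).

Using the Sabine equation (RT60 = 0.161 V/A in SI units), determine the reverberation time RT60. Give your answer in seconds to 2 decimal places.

9.49 sec

Equivalent absorption area: A = 551.9·0.07 + 758.7·0.04 + 6.1·0.06 + 551.9·0.01 = 74.866 m².
V = 28.3·19.5·8 = 4414.8 m³.
Sabine: RT60 = 0.161 × 4414.8 / 74.866 = 9.49 s.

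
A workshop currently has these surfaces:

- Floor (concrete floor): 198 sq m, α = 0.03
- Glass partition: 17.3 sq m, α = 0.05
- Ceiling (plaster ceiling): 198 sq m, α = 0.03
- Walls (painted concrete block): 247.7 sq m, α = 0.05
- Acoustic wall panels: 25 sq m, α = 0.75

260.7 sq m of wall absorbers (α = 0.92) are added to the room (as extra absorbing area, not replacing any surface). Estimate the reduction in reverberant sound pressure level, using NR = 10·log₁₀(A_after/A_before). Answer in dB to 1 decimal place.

8.1 dB

Equivalent absorption area: A_before = 198*0.03 + 17.3*0.05 + 198*0.03 + 247.7*0.05 + 25*0.75 = 43.880 sq m.
Treatment contributes 260.7·0.92 = 239.844 sabins.
New total A_after = 283.724 sabins.
Reduction = 10 log₁₀(A_after/A_before) = 10 log₁₀(6.4659) = 8.1 dB.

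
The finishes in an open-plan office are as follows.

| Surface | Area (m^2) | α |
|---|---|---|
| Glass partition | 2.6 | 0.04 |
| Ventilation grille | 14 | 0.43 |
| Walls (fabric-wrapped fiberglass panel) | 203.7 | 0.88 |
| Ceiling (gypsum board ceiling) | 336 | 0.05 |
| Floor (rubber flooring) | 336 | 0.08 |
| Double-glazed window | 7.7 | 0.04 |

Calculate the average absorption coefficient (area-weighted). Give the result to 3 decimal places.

Total surface area S = 900.0 m^2.
Σ(Sᵢαᵢ) = 2.6*0.04 + 14*0.43 + 203.7*0.88 + 336*0.05 + 336*0.08 + 7.7*0.04 = 229.368.
ᾱ = 229.368 / 900.0 = 0.255.

0.255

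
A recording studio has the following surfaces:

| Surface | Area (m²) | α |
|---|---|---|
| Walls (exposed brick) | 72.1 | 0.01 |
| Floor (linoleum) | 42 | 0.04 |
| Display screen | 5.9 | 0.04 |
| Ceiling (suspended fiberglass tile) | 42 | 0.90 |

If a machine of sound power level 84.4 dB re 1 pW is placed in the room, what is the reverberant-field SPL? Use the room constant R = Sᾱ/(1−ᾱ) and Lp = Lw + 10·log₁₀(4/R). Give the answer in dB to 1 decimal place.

73.1 dB

Σ(Sᵢαᵢ) = 72.1·0.01 + 42·0.04 + 5.9·0.04 + 42·0.90 = 40.437; total area S = 162.0 m².
ᾱ = 0.2496, so room constant R = A/(1−ᾱ) = 53.887 m².
Lp = Lw + 10 log₁₀(4/R) = 84.4 -11.29 = 73.1 dB.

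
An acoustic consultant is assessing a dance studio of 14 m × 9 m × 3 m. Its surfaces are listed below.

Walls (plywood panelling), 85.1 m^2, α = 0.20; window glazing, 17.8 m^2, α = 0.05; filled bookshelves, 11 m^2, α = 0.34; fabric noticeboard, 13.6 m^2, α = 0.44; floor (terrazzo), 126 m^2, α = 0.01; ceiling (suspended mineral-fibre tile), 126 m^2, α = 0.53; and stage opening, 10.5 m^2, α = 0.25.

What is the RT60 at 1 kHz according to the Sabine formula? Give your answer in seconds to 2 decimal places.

Summing Sᵢαᵢ: 17.020 + 0.890 + 3.740 + 5.984 + 1.260 + 66.780 + 2.625 → A = 98.299 sabins.
Volume V = 14 × 9 × 3 = 378 m³.
Sabine: RT60 = 0.161 × 378 / 98.299 = 0.62 s.

0.62 sec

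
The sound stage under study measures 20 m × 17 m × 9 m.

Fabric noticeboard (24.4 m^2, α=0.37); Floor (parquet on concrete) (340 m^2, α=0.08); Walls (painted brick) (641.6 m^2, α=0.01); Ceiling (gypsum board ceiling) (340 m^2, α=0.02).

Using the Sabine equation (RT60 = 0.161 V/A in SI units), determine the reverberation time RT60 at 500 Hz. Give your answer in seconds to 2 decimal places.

A = Σ Sᵢαᵢ = 24.4·0.37 + 340·0.08 + 641.6·0.01 + 340·0.02 = 49.444 sabins.
V = 20·17·9 = 3060 m³.
RT60 = 0.161 · V / A = 0.161 × 3060 / 49.444 = 9.96 s.

9.96 seconds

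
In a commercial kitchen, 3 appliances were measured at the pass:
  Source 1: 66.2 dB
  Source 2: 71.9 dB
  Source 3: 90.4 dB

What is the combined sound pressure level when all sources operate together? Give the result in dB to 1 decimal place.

90.5 dB

Sum in the linear (power) domain: Σ 10^(Lᵢ/10) = 10^(66.2/10) + 10^(71.9/10) + 10^(90.4/10) = 1.116e+09.
L_total = 10·log₁₀(1.116e+09) = 90.5 dB.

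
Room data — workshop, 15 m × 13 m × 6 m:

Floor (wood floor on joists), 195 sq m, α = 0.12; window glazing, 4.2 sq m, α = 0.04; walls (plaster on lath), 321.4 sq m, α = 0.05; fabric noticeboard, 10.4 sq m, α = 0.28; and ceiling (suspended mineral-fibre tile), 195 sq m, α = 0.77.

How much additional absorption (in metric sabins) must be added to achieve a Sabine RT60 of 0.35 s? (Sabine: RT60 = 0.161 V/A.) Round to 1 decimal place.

345.5 sabins

Total absorption A₁ = 195·0.12 + 4.2·0.04 + 321.4·0.05 + 10.4·0.28 + 195·0.77
  = 23.400 + 0.168 + 16.070 + 2.912 + 150.150 = 192.700 sq m sabins.
For T = 0.35 s, need A₂ = 0.161·V/T = 0.161·1170/0.35 = 538.200 sabins.
ΔA = A₂ − A₁ = 538.200 − 192.700 = 345.5 sabins.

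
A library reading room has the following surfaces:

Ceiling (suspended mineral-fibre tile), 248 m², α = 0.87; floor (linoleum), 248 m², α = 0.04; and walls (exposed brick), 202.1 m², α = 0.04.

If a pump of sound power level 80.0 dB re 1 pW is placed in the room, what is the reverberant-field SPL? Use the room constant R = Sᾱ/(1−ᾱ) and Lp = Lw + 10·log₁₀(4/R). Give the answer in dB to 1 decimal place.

60.6 dB

Σ(Sᵢαᵢ) = 248·0.87 + 248·0.04 + 202.1·0.04 = 233.764; total area S = 698.1 m².
ᾱ = 233.764/698.1 = 0.3349; R = Sᾱ/(1−ᾱ) = 233.764/(1−0.3349) = 351.472 m².
Lp = 80.0 + 10·log₁₀(4/351.472) = 80.0 + (-19.44) = 60.6 dB.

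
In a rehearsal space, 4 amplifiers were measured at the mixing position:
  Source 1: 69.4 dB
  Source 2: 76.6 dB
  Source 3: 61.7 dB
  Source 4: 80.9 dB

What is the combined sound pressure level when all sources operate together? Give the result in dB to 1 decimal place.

82.5 dB

Sum in the linear (power) domain: Σ 10^(Lᵢ/10) = 10^(69.4/10) + 10^(76.6/10) + 10^(61.7/10) + 10^(80.9/10) = 1.789e+08.
L_total = 10·log₁₀(1.789e+08) = 82.5 dB.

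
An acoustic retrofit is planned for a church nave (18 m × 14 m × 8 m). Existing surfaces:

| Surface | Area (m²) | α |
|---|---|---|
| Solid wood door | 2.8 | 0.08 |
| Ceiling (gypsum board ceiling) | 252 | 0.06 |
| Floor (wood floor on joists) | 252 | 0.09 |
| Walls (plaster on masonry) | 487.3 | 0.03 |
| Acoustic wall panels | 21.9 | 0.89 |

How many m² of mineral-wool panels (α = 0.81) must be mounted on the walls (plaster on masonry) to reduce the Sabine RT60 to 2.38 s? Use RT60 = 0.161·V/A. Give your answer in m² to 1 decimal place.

82.4

Equivalent absorption area: A₁ = 2.8*0.08 + 252*0.06 + 252*0.09 + 487.3*0.03 + 21.9*0.89 = 72.134 m².
Required A₂ = 0.161·2016/2.38 = 136.376 sabins.
Absorption to add: 136.376 − 72.134 = 64.242 sabins.
Each m² of panel replacing the walls (plaster on masonry) adds (0.81 − 0.03) = 0.78 sabins.
Area = ΔA/Δα = 64.242/0.78 = 82.4 m².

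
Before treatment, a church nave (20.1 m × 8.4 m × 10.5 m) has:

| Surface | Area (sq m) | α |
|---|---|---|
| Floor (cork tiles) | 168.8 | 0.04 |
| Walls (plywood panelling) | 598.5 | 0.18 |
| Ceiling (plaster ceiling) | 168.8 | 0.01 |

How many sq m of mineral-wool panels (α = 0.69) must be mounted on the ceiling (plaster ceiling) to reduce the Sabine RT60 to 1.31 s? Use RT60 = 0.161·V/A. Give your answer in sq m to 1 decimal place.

Total absorption A₁ = 168.8×0.04 + 598.5×0.18 + 168.8×0.01
  = 6.752 + 107.730 + 1.688 = 116.170 sq m sabins.
V = 1772.82 m³. Target absorption A₂ = 0.161 × 1772.82 / 1.31 = 217.881 sabins.
Absorption to add: 217.881 − 116.170 = 101.711 sabins.
Net gain per sq m: Δα = 0.69 − 0.01 = 0.68.
Area = ΔA/Δα = 101.711/0.68 = 149.6 sq m.

149.6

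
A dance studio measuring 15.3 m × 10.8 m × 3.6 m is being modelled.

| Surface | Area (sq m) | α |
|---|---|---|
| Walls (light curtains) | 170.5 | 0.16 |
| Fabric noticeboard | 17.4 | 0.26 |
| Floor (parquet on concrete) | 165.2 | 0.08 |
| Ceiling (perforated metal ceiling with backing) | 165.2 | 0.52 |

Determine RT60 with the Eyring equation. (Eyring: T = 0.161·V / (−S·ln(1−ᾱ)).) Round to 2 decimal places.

Total surface area S = 170.5 + 17.4 + 165.2 + 165.2 = 518.3 sq m.
Absorption A = 170.5×0.16 + 17.4×0.26 + 165.2×0.08 + 165.2×0.52 = 130.924 sabins.
ᾱ = 130.924 / 518.3 = 0.2526.
Eyring denominator: −S ln(1−ᾱ) = 150.906.
V = 15.3 × 10.8 × 3.6 = 594.864 m³.
RT60 = 0.161 × 594.864 / 150.906 = 0.63 s.

0.63 sec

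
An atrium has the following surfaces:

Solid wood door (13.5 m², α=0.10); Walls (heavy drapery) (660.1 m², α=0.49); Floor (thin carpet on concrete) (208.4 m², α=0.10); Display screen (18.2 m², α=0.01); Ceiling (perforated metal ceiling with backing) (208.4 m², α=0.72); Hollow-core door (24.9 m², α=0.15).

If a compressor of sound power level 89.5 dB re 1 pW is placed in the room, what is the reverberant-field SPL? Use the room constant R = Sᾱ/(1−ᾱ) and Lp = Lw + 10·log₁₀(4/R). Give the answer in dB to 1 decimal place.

66.0 dB

Σ(Sᵢαᵢ) = 13.5·0.10 + 660.1·0.49 + 208.4·0.10 + 18.2·0.01 + 208.4·0.72 + 24.9·0.15 = 499.604; total area S = 1133.5 m².
ᾱ = 499.604/1133.5 = 0.4408; R = Sᾱ/(1−ᾱ) = 499.604/(1−0.4408) = 893.426 m².
Lp = Lw + 10 log₁₀(4/R) = 89.5 -23.49 = 66.0 dB.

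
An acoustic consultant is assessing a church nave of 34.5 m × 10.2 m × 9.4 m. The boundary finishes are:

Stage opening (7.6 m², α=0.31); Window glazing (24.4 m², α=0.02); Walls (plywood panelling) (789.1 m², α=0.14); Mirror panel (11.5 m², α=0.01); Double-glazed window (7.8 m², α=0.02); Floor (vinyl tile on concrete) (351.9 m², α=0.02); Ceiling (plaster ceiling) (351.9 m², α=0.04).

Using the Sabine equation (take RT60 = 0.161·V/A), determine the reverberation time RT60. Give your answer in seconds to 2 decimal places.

3.95 s

A = Σ Sᵢαᵢ = 7.6*0.31 + 24.4*0.02 + 789.1*0.14 + 11.5*0.01 + 7.8*0.02 + 351.9*0.02 + 351.9*0.04 = 134.703 sabins.
Room volume: 3307.86 m³.
T = 0.161 V/A = 0.161·3307.86/134.703 = 3.95 s.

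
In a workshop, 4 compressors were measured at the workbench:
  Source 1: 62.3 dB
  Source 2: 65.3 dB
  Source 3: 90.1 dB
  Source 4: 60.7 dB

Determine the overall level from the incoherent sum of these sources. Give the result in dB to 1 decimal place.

Converting to relative power and adding: 10^(62.3/10) + 10^(65.3/10) + 10^(90.1/10) + 10^(60.7/10) = 1.03e+09.
Combined level = 10 log₁₀(1.03e+09) = 90.1 dB.

90.1 dB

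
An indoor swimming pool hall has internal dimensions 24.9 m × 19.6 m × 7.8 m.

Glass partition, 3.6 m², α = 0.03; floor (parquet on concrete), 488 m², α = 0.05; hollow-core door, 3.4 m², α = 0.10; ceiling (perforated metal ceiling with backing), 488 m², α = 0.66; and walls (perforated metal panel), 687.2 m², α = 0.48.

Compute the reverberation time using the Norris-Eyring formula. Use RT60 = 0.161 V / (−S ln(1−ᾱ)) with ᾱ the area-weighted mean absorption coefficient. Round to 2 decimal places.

0.71 sec

Total surface area S = 3.6 + 488 + 3.4 + 488 + 687.2 = 1670.2 m².
Σ(Sᵢαᵢ) = 3.6×0.03 + 488×0.05 + 3.4×0.10 + 488×0.66 + 687.2×0.48 = 676.784.
Mean coefficient ᾱ = A/S = 0.4052.
Eyring denominator: −S ln(1−ᾱ) = 867.719.
V = 24.9 × 19.6 × 7.8 = 3806.712 m³.
RT60 = 0.161 × 3806.712 / 867.719 = 0.71 s.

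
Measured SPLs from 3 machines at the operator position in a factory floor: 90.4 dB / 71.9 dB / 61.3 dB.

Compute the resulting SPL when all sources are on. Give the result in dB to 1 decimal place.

90.5 dB

Converting to relative power and adding: 10^(90.4/10) + 10^(71.9/10) + 10^(61.3/10) = 1.113e+09.
L_total = 10·log₁₀(1.113e+09) = 90.5 dB.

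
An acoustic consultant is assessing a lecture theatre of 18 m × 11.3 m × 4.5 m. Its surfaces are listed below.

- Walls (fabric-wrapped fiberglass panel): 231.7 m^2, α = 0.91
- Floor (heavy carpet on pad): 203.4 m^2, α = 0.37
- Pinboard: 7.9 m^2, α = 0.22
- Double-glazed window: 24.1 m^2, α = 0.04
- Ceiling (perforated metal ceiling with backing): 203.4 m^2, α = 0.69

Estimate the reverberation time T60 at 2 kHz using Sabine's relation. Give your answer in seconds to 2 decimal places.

Equivalent absorption area: A = 231.7·0.91 + 203.4·0.37 + 7.9·0.22 + 24.1·0.04 + 203.4·0.69 = 429.153 m^2.
V = 18·11.3·4.5 = 915.3 m³.
T = 0.161 V/A = 0.161·915.3/429.153 = 0.34 s.

0.34 s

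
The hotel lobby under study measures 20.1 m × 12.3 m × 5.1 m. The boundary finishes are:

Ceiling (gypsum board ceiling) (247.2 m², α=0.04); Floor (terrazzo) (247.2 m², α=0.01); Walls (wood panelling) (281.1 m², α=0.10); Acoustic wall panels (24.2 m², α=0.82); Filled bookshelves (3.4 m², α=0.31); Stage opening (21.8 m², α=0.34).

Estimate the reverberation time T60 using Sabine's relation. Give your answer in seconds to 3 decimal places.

2.951 seconds

Equivalent absorption area: A = 247.2*0.04 + 247.2*0.01 + 281.1*0.10 + 24.2*0.82 + 3.4*0.31 + 21.8*0.34 = 68.780 m².
V = 20.1·12.3·5.1 = 1260.873 m³.
T = 0.161 V/A = 0.161·1260.873/68.780 = 2.951 s.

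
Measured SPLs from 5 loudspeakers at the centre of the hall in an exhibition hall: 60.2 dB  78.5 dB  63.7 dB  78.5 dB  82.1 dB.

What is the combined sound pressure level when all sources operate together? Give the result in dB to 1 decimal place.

Converting to relative power and adding: 10^(60.2/10) + 10^(78.5/10) + 10^(63.7/10) + 10^(78.5/10) + 10^(82.1/10) = 3.072e+08.
L_total = 10·log₁₀(3.072e+08) = 84.9 dB.

84.9 dB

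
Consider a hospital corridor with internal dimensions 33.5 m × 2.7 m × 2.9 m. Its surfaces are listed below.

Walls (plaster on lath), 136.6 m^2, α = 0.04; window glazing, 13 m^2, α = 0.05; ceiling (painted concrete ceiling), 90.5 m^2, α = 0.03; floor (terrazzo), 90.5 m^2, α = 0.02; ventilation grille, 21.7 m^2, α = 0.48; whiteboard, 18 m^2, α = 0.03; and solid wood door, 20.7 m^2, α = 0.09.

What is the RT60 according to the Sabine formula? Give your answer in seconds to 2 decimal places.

1.80 sec

Summing Sᵢαᵢ: 5.464 + 0.650 + 2.715 + 1.810 + 10.416 + 0.540 + 1.863 → A = 23.458 sabins.
V = 33.5·2.7·2.9 = 262.305 m³.
T = 0.161 V/A = 0.161·262.305/23.458 = 1.80 s.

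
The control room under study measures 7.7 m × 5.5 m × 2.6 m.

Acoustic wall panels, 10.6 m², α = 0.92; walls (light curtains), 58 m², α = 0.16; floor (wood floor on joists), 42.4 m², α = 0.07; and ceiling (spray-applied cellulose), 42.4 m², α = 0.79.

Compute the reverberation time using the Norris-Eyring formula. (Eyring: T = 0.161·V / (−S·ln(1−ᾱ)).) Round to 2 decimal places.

Total surface area S = 10.6 + 58 + 42.4 + 42.4 = 153.4 m².
Absorption A = 10.6×0.92 + 58×0.16 + 42.4×0.07 + 42.4×0.79 = 55.496 sabins.
ᾱ = 55.496 / 153.4 = 0.3618.
Eyring denominator: −S ln(1−ᾱ) = 68.892.
V = 7.7 × 5.5 × 2.6 = 110.11 m³.
RT60 = 0.161 × 110.11 / 68.892 = 0.26 s.

0.26 s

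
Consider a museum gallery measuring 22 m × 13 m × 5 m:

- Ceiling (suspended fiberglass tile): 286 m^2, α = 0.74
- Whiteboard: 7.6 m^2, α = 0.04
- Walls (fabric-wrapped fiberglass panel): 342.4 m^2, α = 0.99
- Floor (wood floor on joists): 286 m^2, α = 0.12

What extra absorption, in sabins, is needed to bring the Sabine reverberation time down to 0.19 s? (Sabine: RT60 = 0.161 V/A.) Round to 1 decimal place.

626.5 sabins

Equivalent absorption area: A₁ = 286·0.74 + 7.6·0.04 + 342.4·0.99 + 286·0.12 = 585.240 m^2.
V = 1430 m³. Required absorption A₂ = 0.161 × 1430 / 0.19 = 1211.737 sabins.
Shortfall: 1211.737 − 585.240 = 626.5 sabins.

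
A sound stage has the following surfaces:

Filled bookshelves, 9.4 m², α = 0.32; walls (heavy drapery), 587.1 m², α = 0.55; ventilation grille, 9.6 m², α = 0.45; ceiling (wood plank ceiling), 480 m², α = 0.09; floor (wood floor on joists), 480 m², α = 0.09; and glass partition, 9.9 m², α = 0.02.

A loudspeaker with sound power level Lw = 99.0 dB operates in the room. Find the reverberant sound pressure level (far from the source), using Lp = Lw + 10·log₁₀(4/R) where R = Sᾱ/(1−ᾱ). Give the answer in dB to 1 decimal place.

77.5 dB

A = 416.831 sabins; S = 1576.0 m².
ᾱ = 0.2645, so room constant R = A/(1−ᾱ) = 566.731 m².
Lp = 99.0 + 10·log₁₀(4/566.731) = 99.0 + (-21.51) = 77.5 dB.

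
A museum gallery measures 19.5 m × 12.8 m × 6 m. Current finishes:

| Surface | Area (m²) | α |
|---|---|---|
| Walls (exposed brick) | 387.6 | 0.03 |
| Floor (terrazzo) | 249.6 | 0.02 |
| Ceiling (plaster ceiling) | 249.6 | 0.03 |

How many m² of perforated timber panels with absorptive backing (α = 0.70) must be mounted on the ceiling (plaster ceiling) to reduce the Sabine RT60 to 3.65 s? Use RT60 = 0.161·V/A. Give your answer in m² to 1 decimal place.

Summing Sᵢαᵢ: 11.628 + 4.992 + 7.488 → A₁ = 24.108 sabins.
V = 1497.6 m³. Target absorption A₂ = 0.161 × 1497.6 / 3.65 = 66.059 sabins.
ΔA needed = 66.059 − 24.108 = 41.951 sabins.
Each m² of panel replacing the ceiling (plaster ceiling) adds (0.70 − 0.03) = 0.67 sabins.
Area = ΔA/Δα = 41.951/0.67 = 62.6 m².

62.6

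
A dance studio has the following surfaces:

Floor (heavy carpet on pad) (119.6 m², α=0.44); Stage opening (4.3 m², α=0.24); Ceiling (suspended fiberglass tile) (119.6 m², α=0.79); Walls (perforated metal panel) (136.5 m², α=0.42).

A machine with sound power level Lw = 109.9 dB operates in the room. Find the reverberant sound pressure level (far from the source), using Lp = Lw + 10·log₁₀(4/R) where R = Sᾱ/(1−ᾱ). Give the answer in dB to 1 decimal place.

89.4 dB

Σ(Sᵢαᵢ) = 119.6×0.44 + 4.3×0.24 + 119.6×0.79 + 136.5×0.42 = 205.470; total area S = 380.0 m².
ᾱ = 0.5407, so room constant R = A/(1−ᾱ) = 447.355 m².
Lp = Lw + 10 log₁₀(4/R) = 109.9 -20.49 = 89.4 dB.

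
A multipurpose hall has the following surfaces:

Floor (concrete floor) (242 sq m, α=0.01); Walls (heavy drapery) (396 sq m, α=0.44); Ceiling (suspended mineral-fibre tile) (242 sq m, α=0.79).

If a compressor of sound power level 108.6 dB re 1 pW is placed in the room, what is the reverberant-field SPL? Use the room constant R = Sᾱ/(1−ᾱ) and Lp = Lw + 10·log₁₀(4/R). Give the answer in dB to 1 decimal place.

86.6 dB

Σ(Sᵢαᵢ) = 242·0.01 + 396·0.44 + 242·0.79 = 367.840; total area S = 880.0 sq m.
ᾱ = 367.840/880.0 = 0.4180; R = Sᾱ/(1−ᾱ) = 367.840/(1−0.4180) = 632.027 sq m.
Lp = Lw + 10 log₁₀(4/R) = 108.6 -21.99 = 86.6 dB.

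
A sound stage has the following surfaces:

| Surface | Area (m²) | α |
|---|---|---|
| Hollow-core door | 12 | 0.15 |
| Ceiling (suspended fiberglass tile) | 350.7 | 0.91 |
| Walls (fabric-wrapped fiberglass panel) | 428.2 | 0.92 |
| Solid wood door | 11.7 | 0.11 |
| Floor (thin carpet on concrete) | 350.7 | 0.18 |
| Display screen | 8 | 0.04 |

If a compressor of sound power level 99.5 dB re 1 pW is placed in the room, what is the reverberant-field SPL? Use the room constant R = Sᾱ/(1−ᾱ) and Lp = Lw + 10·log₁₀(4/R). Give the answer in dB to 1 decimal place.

A = 779.614 sabins; S = 1161.3 m².
ᾱ = 0.6713, so room constant R = A/(1−ᾱ) = 2371.810 m².
Lp = Lw + 10 log₁₀(4/R) = 99.5 -27.73 = 71.8 dB.

71.8 dB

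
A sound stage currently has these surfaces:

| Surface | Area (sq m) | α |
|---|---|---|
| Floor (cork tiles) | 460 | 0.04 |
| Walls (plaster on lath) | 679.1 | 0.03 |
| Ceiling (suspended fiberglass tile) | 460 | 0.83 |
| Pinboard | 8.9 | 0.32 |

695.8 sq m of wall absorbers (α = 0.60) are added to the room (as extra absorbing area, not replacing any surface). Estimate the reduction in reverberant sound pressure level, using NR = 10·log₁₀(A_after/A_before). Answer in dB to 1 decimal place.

Total absorption A_before = 460·0.04 + 679.1·0.03 + 460·0.83 + 8.9·0.32
  = 18.400 + 20.373 + 381.800 + 2.848 = 423.421 sq m sabins.
Treatment contributes 695.8·0.60 = 417.480 sabins.
A_after = 423.421 + 417.480 = 840.901 sabins.
NR = 10·log₁₀(840.901/423.421) = 3.0 dB.

3.0 dB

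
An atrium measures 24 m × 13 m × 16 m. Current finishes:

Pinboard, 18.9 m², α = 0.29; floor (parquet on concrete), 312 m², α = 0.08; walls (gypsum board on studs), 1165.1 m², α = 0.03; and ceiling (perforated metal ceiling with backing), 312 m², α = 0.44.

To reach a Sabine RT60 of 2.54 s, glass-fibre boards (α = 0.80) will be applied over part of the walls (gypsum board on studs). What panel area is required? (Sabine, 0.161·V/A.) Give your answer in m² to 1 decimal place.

147.7

Total absorption A₁ = 18.9*0.29 + 312*0.08 + 1165.1*0.03 + 312*0.44
  = 5.481 + 24.960 + 34.953 + 137.280 = 202.674 m² sabins.
V = 4992 m³. Target absorption A₂ = 0.161 × 4992 / 2.54 = 316.422 sabins.
ΔA needed = 316.422 − 202.674 = 113.748 sabins.
Each m² of panel replacing the walls (gypsum board on studs) adds (0.80 − 0.03) = 0.77 sabins.
Panel area = 113.748 / 0.77 = 147.7 m².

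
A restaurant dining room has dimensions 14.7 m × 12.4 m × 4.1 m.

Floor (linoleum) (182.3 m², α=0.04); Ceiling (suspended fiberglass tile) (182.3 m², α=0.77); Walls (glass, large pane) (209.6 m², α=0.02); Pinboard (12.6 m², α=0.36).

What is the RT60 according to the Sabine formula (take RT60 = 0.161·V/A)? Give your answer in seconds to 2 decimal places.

0.77 seconds

Summing Sᵢαᵢ: 7.292 + 140.371 + 4.192 + 4.536 → A = 156.391 sabins.
Volume V = 14.7 × 12.4 × 4.1 = 747.348 m³.
RT60 = 0.161 · V / A = 0.161 × 747.348 / 156.391 = 0.77 s.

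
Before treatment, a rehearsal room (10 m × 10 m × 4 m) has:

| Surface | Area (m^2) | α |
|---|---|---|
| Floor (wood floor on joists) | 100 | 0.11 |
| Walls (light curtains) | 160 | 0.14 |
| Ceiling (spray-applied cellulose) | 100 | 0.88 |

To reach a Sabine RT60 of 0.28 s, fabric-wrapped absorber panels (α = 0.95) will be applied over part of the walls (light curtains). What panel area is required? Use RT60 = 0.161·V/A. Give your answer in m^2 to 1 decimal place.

134.1

Equivalent absorption area: A₁ = 100×0.11 + 160×0.14 + 100×0.88 = 121.400 m^2.
Required A₂ = 0.161·400/0.28 = 230.000 sabins.
ΔA needed = 230.000 − 121.400 = 108.600 sabins.
Each m^2 of panel replacing the walls (light curtains) adds (0.95 − 0.14) = 0.81 sabins.
Panel area = 108.600 / 0.81 = 134.1 m^2.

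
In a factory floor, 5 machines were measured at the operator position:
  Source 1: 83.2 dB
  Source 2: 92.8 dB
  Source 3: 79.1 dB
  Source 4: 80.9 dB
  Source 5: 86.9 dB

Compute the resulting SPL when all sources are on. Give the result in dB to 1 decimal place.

94.5 dB

Sum in the linear (power) domain: Σ 10^(Lᵢ/10) = 10^(83.2/10) + 10^(92.8/10) + 10^(79.1/10) + 10^(80.9/10) + 10^(86.9/10) = 2.808e+09.
Back to dB: 10·log₁₀ Σ = 94.5 dB.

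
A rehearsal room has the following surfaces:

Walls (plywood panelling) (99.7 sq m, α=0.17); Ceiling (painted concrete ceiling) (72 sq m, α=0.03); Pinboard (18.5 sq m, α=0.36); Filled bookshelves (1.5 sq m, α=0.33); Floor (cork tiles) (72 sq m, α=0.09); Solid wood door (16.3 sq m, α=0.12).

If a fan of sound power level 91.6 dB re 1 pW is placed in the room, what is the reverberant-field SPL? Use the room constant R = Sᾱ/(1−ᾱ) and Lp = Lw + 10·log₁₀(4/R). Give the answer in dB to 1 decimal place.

81.6 dB

Σ(Sᵢαᵢ) = 99.7·0.17 + 72·0.03 + 18.5·0.36 + 1.5·0.33 + 72·0.09 + 16.3·0.12 = 34.700; total area S = 280.0 sq m.
ᾱ = 0.1239, so room constant R = A/(1−ᾱ) = 39.607 sq m.
Lp = 91.6 + 10·log₁₀(4/39.607) = 91.6 + (-9.96) = 81.6 dB.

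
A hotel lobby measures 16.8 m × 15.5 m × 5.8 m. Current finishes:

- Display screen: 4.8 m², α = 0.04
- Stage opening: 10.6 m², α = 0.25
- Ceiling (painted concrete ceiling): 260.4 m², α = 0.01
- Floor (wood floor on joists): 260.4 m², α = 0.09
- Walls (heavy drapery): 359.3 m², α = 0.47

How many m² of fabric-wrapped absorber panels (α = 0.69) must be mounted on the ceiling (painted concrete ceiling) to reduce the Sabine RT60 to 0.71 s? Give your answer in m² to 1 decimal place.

Summing Sᵢαᵢ: 0.192 + 2.650 + 2.604 + 23.436 + 168.871 → A₁ = 197.753 sabins.
V = 1510.32 m³. Target absorption A₂ = 0.161 × 1510.32 / 0.71 = 342.481 sabins.
Absorption to add: 342.481 − 197.753 = 144.728 sabins.
Net gain per m²: Δα = 0.69 − 0.01 = 0.68.
Panel area = 144.728 / 0.68 = 212.8 m².

212.8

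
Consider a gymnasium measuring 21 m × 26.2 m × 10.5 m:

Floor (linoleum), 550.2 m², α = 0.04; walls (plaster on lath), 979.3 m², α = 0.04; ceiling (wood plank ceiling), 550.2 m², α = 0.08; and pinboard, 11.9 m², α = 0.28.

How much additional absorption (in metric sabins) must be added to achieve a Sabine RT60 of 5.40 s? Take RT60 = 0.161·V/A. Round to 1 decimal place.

63.7 sabins

A₁ = Σ Sᵢαᵢ = 550.2·0.04 + 979.3·0.04 + 550.2·0.08 + 11.9·0.28 = 108.528 sabins.
For T = 5.40 s, need A₂ = 0.161·V/T = 0.161·5777.1/5.40 = 172.243 sabins.
Additional absorption ΔA = 172.243 − 108.528 = 63.7 sabins.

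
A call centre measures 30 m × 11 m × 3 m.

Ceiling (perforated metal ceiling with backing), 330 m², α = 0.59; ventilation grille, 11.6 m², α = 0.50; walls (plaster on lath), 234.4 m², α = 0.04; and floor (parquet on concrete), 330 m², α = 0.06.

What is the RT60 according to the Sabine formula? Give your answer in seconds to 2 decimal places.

0.69 s

Equivalent absorption area: A = 330×0.59 + 11.6×0.50 + 234.4×0.04 + 330×0.06 = 229.676 m².
Volume V = 30 × 11 × 3 = 990 m³.
T = 0.161 V/A = 0.161·990/229.676 = 0.69 s.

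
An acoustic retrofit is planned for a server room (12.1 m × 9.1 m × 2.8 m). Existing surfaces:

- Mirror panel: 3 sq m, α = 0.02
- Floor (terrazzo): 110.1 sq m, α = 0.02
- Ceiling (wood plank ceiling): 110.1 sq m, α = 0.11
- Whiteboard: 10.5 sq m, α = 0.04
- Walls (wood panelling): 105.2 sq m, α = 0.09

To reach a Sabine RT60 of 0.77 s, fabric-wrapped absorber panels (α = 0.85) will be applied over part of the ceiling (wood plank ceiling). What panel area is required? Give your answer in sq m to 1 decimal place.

Equivalent absorption area: A₁ = 3×0.02 + 110.1×0.02 + 110.1×0.11 + 10.5×0.04 + 105.2×0.09 = 24.261 sq m.
Required A₂ = 0.161·308.308/0.77 = 64.464 sabins.
ΔA needed = 64.464 − 24.261 = 40.203 sabins.
Each sq m of panel replacing the ceiling (wood plank ceiling) adds (0.85 − 0.11) = 0.74 sabins.
Area = ΔA/Δα = 40.203/0.74 = 54.3 sq m.

54.3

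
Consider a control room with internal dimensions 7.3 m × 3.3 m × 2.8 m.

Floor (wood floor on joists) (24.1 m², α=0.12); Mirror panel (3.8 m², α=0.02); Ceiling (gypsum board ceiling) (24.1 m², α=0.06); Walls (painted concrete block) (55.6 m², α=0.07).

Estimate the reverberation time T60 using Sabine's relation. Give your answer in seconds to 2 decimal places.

1.31 seconds

Summing Sᵢαᵢ: 2.892 + 0.076 + 1.446 + 3.892 → A = 8.306 sabins.
V = 7.3·3.3·2.8 = 67.452 m³.
RT60 = 0.161 · V / A = 0.161 × 67.452 / 8.306 = 1.31 s.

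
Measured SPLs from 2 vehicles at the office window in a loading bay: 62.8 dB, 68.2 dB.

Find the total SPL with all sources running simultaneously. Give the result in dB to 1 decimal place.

Σ 10^(Lᵢ/10) = 8.512e+06.
Combined level = 10 log₁₀(8.512e+06) = 69.3 dB.

69.3 dB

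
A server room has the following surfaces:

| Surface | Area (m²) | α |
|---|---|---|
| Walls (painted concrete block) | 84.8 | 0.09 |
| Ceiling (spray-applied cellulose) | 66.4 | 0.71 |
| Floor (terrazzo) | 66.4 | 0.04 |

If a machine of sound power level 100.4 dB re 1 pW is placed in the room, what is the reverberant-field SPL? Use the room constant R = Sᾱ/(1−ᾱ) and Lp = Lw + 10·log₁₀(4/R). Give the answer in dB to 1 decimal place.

87.5 dB

A = 57.432 sabins; S = 217.6 m².
ᾱ = 57.432/217.6 = 0.2639; R = Sᾱ/(1−ᾱ) = 57.432/(1−0.2639) = 78.022 m².
Lp = Lw + 10 log₁₀(4/R) = 100.4 -12.90 = 87.5 dB.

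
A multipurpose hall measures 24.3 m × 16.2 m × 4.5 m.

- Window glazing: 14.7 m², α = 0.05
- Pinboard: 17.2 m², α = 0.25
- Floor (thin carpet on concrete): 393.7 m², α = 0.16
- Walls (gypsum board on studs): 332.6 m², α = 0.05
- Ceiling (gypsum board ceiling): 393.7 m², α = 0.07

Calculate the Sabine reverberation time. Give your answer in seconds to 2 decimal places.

Equivalent absorption area: A = 14.7·0.05 + 17.2·0.25 + 393.7·0.16 + 332.6·0.05 + 393.7·0.07 = 112.216 m².
V = 24.3·16.2·4.5 = 1771.47 m³.
RT60 = 0.161 · V / A = 0.161 × 1771.47 / 112.216 = 2.54 s.

2.54 sec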